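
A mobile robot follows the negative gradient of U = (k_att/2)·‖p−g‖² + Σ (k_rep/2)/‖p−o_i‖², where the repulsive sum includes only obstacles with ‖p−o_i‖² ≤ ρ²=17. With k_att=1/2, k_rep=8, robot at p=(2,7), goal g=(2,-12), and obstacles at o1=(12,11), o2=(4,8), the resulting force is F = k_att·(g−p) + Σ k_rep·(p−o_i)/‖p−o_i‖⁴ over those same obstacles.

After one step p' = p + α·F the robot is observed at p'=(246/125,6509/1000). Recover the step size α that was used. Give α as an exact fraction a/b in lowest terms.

α = 1/20

F_att = 1/2·(g−p) = 1/2·(0,-19) = (0.0000,-9.5000)
o1: d²=116 > ρ²=17 → inactive
o2: d²=5 ≤ ρ²=17; F_rep = 8·(-2,-1)/5² = (-0.6400,-0.3200)
F = F_att + ΣF_rep = (-0.6400,-9.8200)
Δp = p'−p = (-0.0320,-0.4910); α = Δx/Fx = (-4/125) / (-16/25) = 1/20
check: Δy/Fy = (-491/1000) / (-491/50) = 1/20 ✓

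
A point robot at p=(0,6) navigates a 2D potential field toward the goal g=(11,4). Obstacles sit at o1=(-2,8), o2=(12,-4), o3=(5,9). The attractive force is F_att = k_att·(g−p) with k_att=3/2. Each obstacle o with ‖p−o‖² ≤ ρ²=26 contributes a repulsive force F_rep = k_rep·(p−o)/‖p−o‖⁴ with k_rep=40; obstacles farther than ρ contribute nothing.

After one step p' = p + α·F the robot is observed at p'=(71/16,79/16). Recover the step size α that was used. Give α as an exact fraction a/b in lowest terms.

α = 1/4

F_att = 3/2·(g−p) = 3/2·(11,-2) = (16.5000,-3.0000)
o1: d²=8 ≤ ρ²=26; F_rep = 40·(2,-2)/8² = (1.2500,-1.2500)
o2: d²=244 > ρ²=26 → inactive
o3: d²=34 > ρ²=26 → inactive
F = F_att + ΣF_rep = (17.7500,-4.2500)
Δp = p'−p = (4.4375,-1.0625); α = Δx/Fx = (71/16) / (71/4) = 1/4
check: Δy/Fy = (-17/16) / (-17/4) = 1/4 ✓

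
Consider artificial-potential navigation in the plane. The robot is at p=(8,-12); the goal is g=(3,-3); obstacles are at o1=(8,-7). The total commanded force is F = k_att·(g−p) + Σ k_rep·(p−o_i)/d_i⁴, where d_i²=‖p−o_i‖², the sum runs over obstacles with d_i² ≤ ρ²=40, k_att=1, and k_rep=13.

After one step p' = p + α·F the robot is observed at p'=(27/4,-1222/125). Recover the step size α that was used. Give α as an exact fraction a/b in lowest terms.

α = 1/4

F_att = 1·(g−p) = 1·(-5,9) = (-5.0000,9.0000)
o1: d²=25 ≤ ρ²=40; F_rep = 13·(0,-5)/25² = (0.0000,-0.1040)
F = F_att + ΣF_rep = (-5.0000,8.8960)
Δp = p'−p = (-1.2500,2.2240); α = Δx/Fx = (-5/4) / (-5) = 1/4
check: Δy/Fy = (278/125) / (1112/125) = 1/4 ✓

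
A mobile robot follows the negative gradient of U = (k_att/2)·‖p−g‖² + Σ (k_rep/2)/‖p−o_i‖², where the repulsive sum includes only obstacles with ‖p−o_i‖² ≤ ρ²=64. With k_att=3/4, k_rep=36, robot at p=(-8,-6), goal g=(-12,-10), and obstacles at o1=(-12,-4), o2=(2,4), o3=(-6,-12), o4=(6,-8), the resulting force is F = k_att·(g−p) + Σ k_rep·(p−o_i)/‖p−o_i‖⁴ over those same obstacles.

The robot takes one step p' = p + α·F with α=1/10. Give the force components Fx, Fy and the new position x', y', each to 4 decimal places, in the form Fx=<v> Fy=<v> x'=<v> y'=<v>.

Fx=-2.6850 Fy=-3.0450 x'=-8.2685 y'=-6.3045

F_att = 3/4·(g−p) = 3/4·(-4,-4) = (-3.0000,-3.0000)
o1: d²=20 ≤ ρ²=64; F_rep = 36·(4,-2)/20² = (0.3600,-0.1800)
o2: d²=200 > ρ²=64 → inactive
o3: d²=40 ≤ ρ²=64; F_rep = 36·(-2,6)/40² = (-0.0450,0.1350)
o4: d²=200 > ρ²=64 → inactive
F = F_att + ΣF_rep = (-2.6850,-3.0450)
p' = p + 1/10·F = (-8.2685,-6.3045)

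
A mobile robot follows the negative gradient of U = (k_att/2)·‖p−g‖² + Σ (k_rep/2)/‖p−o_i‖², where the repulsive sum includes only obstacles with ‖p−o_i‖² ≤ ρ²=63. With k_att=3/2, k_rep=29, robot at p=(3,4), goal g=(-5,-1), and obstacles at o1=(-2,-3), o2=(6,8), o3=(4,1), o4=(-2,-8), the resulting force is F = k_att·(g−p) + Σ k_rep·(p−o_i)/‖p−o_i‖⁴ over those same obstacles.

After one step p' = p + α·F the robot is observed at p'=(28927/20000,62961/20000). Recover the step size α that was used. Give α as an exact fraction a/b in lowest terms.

F_att = 3/2·(g−p) = 3/2·(-8,-5) = (-12.0000,-7.5000)
o1: d²=74 > ρ²=63 → inactive
o2: d²=25 ≤ ρ²=63; F_rep = 29·(-3,-4)/25² = (-0.1392,-0.1856)
o3: d²=10 ≤ ρ²=63; F_rep = 29·(-1,3)/10² = (-0.2900,0.8700)
o4: d²=169 > ρ²=63 → inactive
F = F_att + ΣF_rep = (-12.4292,-6.8156)
Δp = p'−p = (-1.5536,-0.8519); α = Δx/Fx = (-31073/20000) / (-31073/2500) = 1/8
check: Δy/Fy = (-17039/20000) / (-17039/2500) = 1/8 ✓

α = 1/8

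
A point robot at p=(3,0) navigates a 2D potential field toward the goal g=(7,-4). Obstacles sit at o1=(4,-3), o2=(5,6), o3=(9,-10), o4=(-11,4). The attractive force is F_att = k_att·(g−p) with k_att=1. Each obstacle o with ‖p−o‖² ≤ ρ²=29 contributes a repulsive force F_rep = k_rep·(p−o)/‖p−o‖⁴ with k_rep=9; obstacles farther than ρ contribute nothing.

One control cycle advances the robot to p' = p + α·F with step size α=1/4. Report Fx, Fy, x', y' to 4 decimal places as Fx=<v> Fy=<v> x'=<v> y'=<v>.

Fx=3.9100 Fy=-3.7300 x'=3.9775 y'=-0.9325

F_att = 1·(g−p) = 1·(4,-4) = (4.0000,-4.0000)
o1: d²=10 ≤ ρ²=29; F_rep = 9·(-1,3)/10² = (-0.0900,0.2700)
o2: d²=40 > ρ²=29 → inactive
o3: d²=136 > ρ²=29 → inactive
o4: d²=212 > ρ²=29 → inactive
F = F_att + ΣF_rep = (3.9100,-3.7300)
p' = p + 1/4·F = (3.9775,-0.9325)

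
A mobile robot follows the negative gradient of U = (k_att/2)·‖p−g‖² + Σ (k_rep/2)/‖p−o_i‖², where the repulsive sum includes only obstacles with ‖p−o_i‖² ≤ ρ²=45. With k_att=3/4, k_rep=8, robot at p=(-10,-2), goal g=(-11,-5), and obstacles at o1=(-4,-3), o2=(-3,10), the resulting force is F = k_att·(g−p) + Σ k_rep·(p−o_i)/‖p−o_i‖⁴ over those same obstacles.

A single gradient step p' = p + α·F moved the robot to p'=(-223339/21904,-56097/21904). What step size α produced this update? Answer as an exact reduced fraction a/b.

F_att = 3/4·(g−p) = 3/4·(-1,-3) = (-0.7500,-2.2500)
o1: d²=37 ≤ ρ²=45; F_rep = 8·(-6,1)/37² = (-0.0351,0.0058)
o2: d²=193 > ρ²=45 → inactive
F = F_att + ΣF_rep = (-0.7851,-2.2442)
Δp = p'−p = (-0.1963,-0.5610); α = Δx/Fx = (-4299/21904) / (-4299/5476) = 1/4
check: Δy/Fy = (-12289/21904) / (-12289/5476) = 1/4 ✓

α = 1/4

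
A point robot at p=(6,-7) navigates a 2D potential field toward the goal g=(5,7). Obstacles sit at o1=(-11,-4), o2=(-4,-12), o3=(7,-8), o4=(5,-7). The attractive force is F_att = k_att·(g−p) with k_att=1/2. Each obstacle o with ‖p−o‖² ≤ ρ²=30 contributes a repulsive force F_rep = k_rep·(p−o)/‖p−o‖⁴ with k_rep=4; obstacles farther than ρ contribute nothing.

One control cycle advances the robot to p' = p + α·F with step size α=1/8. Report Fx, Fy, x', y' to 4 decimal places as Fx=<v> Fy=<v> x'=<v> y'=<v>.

Fx=2.5000 Fy=8.0000 x'=6.3125 y'=-6.0000

F_att = 1/2·(g−p) = 1/2·(-1,14) = (-0.5000,7.0000)
o1: d²=298 > ρ²=30 → inactive
o2: d²=125 > ρ²=30 → inactive
o3: d²=2 ≤ ρ²=30; F_rep = 4·(-1,1)/2² = (-1.0000,1.0000)
o4: d²=1 ≤ ρ²=30; F_rep = 4·(1,0)/1² = (4.0000,0.0000)
F = F_att + ΣF_rep = (2.5000,8.0000)
p' = p + 1/8·F = (6.3125,-6.0000)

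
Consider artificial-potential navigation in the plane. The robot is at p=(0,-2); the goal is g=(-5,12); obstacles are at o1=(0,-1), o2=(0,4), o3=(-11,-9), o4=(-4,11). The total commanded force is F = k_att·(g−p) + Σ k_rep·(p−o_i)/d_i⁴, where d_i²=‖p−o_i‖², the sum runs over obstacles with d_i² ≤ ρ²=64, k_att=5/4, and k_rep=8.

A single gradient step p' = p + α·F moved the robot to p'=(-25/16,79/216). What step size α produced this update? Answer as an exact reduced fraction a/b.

F_att = 5/4·(g−p) = 5/4·(-5,14) = (-6.2500,17.5000)
o1: d²=1 ≤ ρ²=64; F_rep = 8·(0,-1)/1² = (0.0000,-8.0000)
o2: d²=36 ≤ ρ²=64; F_rep = 8·(0,-6)/36² = (0.0000,-0.0370)
o3: d²=170 > ρ²=64 → inactive
o4: d²=185 > ρ²=64 → inactive
F = F_att + ΣF_rep = (-6.2500,9.4630)
Δp = p'−p = (-1.5625,2.3657); α = Δx/Fx = (-25/16) / (-25/4) = 1/4
check: Δy/Fy = (511/216) / (511/54) = 1/4 ✓

α = 1/4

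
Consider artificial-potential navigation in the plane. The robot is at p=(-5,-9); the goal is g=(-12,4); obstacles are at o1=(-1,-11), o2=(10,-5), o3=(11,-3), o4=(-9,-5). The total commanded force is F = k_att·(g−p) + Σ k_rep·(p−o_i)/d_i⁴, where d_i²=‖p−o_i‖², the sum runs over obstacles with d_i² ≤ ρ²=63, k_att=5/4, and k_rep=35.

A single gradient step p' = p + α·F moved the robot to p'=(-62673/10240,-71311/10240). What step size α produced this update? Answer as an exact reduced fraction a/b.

α = 1/8

F_att = 5/4·(g−p) = 5/4·(-7,13) = (-8.7500,16.2500)
o1: d²=20 ≤ ρ²=63; F_rep = 35·(-4,2)/20² = (-0.3500,0.1750)
o2: d²=241 > ρ²=63 → inactive
o3: d²=292 > ρ²=63 → inactive
o4: d²=32 ≤ ρ²=63; F_rep = 35·(4,-4)/32² = (0.1367,-0.1367)
F = F_att + ΣF_rep = (-8.9633,16.2883)
Δp = p'−p = (-1.1204,2.0360); α = Δx/Fx = (-11473/10240) / (-11473/1280) = 1/8
check: Δy/Fy = (20849/10240) / (20849/1280) = 1/8 ✓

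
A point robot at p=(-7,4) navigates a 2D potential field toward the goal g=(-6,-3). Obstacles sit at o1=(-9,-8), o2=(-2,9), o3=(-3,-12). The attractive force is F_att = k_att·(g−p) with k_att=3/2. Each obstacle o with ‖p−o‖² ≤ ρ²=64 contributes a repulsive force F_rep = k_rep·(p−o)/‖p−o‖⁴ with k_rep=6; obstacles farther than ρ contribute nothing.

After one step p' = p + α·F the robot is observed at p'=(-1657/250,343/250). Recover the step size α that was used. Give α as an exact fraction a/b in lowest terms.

α = 1/4

F_att = 3/2·(g−p) = 3/2·(1,-7) = (1.5000,-10.5000)
o1: d²=148 > ρ²=64 → inactive
o2: d²=50 ≤ ρ²=64; F_rep = 6·(-5,-5)/50² = (-0.0120,-0.0120)
o3: d²=272 > ρ²=64 → inactive
F = F_att + ΣF_rep = (1.4880,-10.5120)
Δp = p'−p = (0.3720,-2.6280); α = Δx/Fx = (93/250) / (186/125) = 1/4
check: Δy/Fy = (-657/250) / (-1314/125) = 1/4 ✓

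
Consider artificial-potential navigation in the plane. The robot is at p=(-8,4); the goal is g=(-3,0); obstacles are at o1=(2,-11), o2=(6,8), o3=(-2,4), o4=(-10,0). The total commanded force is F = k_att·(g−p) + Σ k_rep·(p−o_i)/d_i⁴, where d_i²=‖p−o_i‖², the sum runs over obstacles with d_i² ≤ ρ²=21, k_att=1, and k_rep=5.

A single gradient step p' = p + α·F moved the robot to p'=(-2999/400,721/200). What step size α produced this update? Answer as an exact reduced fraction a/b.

α = 1/10

F_att = 1·(g−p) = 1·(5,-4) = (5.0000,-4.0000)
o1: d²=325 > ρ²=21 → inactive
o2: d²=212 > ρ²=21 → inactive
o3: d²=36 > ρ²=21 → inactive
o4: d²=20 ≤ ρ²=21; F_rep = 5·(2,4)/20² = (0.0250,0.0500)
F = F_att + ΣF_rep = (5.0250,-3.9500)
Δp = p'−p = (0.5025,-0.3950); α = Δx/Fx = (201/400) / (201/40) = 1/10
check: Δy/Fy = (-79/200) / (-79/20) = 1/10 ✓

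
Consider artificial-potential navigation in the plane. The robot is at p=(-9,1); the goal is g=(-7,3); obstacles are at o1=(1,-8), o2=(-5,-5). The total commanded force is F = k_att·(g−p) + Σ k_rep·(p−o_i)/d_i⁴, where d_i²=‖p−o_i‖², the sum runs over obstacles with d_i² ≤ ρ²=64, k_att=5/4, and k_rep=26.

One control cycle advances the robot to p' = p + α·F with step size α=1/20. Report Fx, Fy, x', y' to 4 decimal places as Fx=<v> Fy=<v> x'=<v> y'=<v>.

F_att = 5/4·(g−p) = 5/4·(2,2) = (2.5000,2.5000)
o1: d²=181 > ρ²=64 → inactive
o2: d²=52 ≤ ρ²=64; F_rep = 26·(-4,6)/52² = (-0.0385,0.0577)
F = F_att + ΣF_rep = (2.4615,2.5577)
p' = p + 1/20·F = (-8.8769,1.1279)

Fx=2.4615 Fy=2.5577 x'=-8.8769 y'=1.1279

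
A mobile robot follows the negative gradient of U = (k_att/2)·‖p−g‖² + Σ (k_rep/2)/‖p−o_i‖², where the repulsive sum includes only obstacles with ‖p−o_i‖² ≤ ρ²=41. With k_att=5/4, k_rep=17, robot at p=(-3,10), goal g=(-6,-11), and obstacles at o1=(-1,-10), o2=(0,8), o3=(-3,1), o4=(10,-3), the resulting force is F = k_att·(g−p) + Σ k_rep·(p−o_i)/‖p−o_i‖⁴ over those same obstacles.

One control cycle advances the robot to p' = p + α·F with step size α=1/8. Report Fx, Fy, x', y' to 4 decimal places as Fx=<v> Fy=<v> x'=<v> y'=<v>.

F_att = 5/4·(g−p) = 5/4·(-3,-21) = (-3.7500,-26.2500)
o1: d²=404 > ρ²=41 → inactive
o2: d²=13 ≤ ρ²=41; F_rep = 17·(-3,2)/13² = (-0.3018,0.2012)
o3: d²=81 > ρ²=41 → inactive
o4: d²=338 > ρ²=41 → inactive
F = F_att + ΣF_rep = (-4.0518,-26.0488)
p' = p + 1/8·F = (-3.5065,6.7439)

Fx=-4.0518 Fy=-26.0488 x'=-3.5065 y'=6.7439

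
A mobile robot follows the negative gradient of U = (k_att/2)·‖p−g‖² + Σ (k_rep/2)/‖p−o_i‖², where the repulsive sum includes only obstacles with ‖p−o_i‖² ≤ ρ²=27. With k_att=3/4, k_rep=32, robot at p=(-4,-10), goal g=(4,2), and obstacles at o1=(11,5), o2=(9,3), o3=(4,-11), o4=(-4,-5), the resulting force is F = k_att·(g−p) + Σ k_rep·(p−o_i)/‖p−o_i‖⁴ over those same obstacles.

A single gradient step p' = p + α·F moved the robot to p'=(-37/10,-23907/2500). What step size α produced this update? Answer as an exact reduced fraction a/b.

α = 1/20

F_att = 3/4·(g−p) = 3/4·(8,12) = (6.0000,9.0000)
o1: d²=450 > ρ²=27 → inactive
o2: d²=338 > ρ²=27 → inactive
o3: d²=65 > ρ²=27 → inactive
o4: d²=25 ≤ ρ²=27; F_rep = 32·(0,-5)/25² = (0.0000,-0.2560)
F = F_att + ΣF_rep = (6.0000,8.7440)
Δp = p'−p = (0.3000,0.4372); α = Δx/Fx = (3/10) / (6) = 1/20
check: Δy/Fy = (1093/2500) / (1093/125) = 1/20 ✓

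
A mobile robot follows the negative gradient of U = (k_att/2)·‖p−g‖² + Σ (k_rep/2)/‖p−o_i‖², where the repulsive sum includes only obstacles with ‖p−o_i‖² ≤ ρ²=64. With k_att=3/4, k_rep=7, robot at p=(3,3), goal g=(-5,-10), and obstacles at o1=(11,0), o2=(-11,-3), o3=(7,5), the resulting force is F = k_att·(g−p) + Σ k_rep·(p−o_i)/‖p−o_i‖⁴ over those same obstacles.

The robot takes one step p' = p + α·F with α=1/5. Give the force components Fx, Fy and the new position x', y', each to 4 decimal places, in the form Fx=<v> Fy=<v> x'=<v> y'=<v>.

F_att = 3/4·(g−p) = 3/4·(-8,-13) = (-6.0000,-9.7500)
o1: d²=73 > ρ²=64 → inactive
o2: d²=232 > ρ²=64 → inactive
o3: d²=20 ≤ ρ²=64; F_rep = 7·(-4,-2)/20² = (-0.0700,-0.0350)
F = F_att + ΣF_rep = (-6.0700,-9.7850)
p' = p + 1/5·F = (1.7860,1.0430)

Fx=-6.0700 Fy=-9.7850 x'=1.7860 y'=1.0430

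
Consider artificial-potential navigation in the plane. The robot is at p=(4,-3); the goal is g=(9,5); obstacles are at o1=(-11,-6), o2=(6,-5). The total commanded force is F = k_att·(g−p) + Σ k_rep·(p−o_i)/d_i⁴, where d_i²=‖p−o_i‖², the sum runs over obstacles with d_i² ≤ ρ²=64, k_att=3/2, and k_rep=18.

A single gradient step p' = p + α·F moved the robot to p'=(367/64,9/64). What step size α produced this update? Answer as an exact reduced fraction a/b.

α = 1/4

F_att = 3/2·(g−p) = 3/2·(5,8) = (7.5000,12.0000)
o1: d²=234 > ρ²=64 → inactive
o2: d²=8 ≤ ρ²=64; F_rep = 18·(-2,2)/8² = (-0.5625,0.5625)
F = F_att + ΣF_rep = (6.9375,12.5625)
Δp = p'−p = (1.7344,3.1406); α = Δx/Fx = (111/64) / (111/16) = 1/4
check: Δy/Fy = (201/64) / (201/16) = 1/4 ✓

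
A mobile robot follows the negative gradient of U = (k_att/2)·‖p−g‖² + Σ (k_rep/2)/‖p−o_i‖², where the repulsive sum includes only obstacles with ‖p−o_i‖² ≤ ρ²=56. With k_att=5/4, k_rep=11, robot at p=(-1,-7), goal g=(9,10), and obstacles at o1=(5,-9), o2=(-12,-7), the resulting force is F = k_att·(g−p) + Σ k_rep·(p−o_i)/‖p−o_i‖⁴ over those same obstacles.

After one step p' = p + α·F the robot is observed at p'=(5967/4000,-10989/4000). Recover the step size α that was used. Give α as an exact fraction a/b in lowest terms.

F_att = 5/4·(g−p) = 5/4·(10,17) = (12.5000,21.2500)
o1: d²=40 ≤ ρ²=56; F_rep = 11·(-6,2)/40² = (-0.0413,0.0138)
o2: d²=121 > ρ²=56 → inactive
F = F_att + ΣF_rep = (12.4588,21.2638)
Δp = p'−p = (2.4918,4.2527); α = Δx/Fx = (9967/4000) / (9967/800) = 1/5
check: Δy/Fy = (17011/4000) / (17011/800) = 1/5 ✓

α = 1/5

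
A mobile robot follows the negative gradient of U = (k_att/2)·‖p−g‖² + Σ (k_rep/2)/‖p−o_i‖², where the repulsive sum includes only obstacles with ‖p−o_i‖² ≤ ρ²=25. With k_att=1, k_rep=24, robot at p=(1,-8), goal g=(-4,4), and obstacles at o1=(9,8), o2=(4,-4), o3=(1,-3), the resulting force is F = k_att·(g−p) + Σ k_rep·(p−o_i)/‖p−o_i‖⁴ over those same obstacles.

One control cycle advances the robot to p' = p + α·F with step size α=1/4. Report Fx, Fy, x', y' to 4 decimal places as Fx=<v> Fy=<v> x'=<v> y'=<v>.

Fx=-5.1152 Fy=11.6544 x'=-0.2788 y'=-5.0864

F_att = 1·(g−p) = 1·(-5,12) = (-5.0000,12.0000)
o1: d²=320 > ρ²=25 → inactive
o2: d²=25 ≤ ρ²=25; F_rep = 24·(-3,-4)/25² = (-0.1152,-0.1536)
o3: d²=25 ≤ ρ²=25; F_rep = 24·(0,-5)/25² = (0.0000,-0.1920)
F = F_att + ΣF_rep = (-5.1152,11.6544)
p' = p + 1/4·F = (-0.2788,-5.0864)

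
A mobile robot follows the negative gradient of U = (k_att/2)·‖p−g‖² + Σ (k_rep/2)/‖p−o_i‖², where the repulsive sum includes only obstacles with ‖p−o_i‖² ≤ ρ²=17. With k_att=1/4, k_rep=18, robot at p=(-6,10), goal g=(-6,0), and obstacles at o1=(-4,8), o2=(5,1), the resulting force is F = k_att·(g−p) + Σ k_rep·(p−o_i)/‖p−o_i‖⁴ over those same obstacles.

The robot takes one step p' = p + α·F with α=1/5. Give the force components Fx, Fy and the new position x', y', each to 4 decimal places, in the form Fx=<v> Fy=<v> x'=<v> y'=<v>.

F_att = 1/4·(g−p) = 1/4·(0,-10) = (0.0000,-2.5000)
o1: d²=8 ≤ ρ²=17; F_rep = 18·(-2,2)/8² = (-0.5625,0.5625)
o2: d²=202 > ρ²=17 → inactive
F = F_att + ΣF_rep = (-0.5625,-1.9375)
p' = p + 1/5·F = (-6.1125,9.6125)

Fx=-0.5625 Fy=-1.9375 x'=-6.1125 y'=9.6125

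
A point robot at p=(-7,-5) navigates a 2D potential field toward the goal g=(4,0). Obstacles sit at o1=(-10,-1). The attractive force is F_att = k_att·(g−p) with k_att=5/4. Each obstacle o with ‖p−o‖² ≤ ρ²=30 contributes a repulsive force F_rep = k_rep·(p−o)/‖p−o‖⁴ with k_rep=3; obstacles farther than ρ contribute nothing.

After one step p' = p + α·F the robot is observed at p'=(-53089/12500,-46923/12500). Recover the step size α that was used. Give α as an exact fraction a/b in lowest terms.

F_att = 5/4·(g−p) = 5/4·(11,5) = (13.7500,6.2500)
o1: d²=25 ≤ ρ²=30; F_rep = 3·(3,-4)/25² = (0.0144,-0.0192)
F = F_att + ΣF_rep = (13.7644,6.2308)
Δp = p'−p = (2.7529,1.2462); α = Δx/Fx = (34411/12500) / (34411/2500) = 1/5
check: Δy/Fy = (15577/12500) / (15577/2500) = 1/5 ✓

α = 1/5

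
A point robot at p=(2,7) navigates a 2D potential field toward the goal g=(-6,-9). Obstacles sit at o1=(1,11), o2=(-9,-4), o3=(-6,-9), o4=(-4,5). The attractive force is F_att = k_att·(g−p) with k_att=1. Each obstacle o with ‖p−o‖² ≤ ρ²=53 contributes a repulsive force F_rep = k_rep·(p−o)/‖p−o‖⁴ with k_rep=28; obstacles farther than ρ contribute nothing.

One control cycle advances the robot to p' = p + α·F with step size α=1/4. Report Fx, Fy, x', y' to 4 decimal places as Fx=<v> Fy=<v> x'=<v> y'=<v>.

Fx=-7.7981 Fy=-16.3525 x'=0.0505 y'=2.9119

F_att = 1·(g−p) = 1·(-8,-16) = (-8.0000,-16.0000)
o1: d²=17 ≤ ρ²=53; F_rep = 28·(1,-4)/17² = (0.0969,-0.3875)
o2: d²=242 > ρ²=53 → inactive
o3: d²=320 > ρ²=53 → inactive
o4: d²=40 ≤ ρ²=53; F_rep = 28·(6,2)/40² = (0.1050,0.0350)
F = F_att + ΣF_rep = (-7.7981,-16.3525)
p' = p + 1/4·F = (0.0505,2.9119)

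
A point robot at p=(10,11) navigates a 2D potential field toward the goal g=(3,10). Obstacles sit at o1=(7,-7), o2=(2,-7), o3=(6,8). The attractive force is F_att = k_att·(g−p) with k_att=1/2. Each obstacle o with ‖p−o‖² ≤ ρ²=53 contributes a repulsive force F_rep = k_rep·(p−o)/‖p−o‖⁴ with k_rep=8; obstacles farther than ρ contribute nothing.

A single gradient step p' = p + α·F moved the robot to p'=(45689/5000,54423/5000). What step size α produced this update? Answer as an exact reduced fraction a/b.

F_att = 1/2·(g−p) = 1/2·(-7,-1) = (-3.5000,-0.5000)
o1: d²=333 > ρ²=53 → inactive
o2: d²=388 > ρ²=53 → inactive
o3: d²=25 ≤ ρ²=53; F_rep = 8·(4,3)/25² = (0.0512,0.0384)
F = F_att + ΣF_rep = (-3.4488,-0.4616)
Δp = p'−p = (-0.8622,-0.1154); α = Δx/Fx = (-4311/5000) / (-4311/1250) = 1/4
check: Δy/Fy = (-577/5000) / (-577/1250) = 1/4 ✓

α = 1/4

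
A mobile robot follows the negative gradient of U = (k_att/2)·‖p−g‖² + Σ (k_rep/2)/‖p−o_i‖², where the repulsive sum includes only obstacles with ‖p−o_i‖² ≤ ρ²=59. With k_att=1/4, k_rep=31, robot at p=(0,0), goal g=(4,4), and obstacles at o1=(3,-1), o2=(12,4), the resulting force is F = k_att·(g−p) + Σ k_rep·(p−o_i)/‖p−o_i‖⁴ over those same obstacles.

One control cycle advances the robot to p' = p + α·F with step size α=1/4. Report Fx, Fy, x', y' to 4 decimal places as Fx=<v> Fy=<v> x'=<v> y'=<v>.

F_att = 1/4·(g−p) = 1/4·(4,4) = (1.0000,1.0000)
o1: d²=10 ≤ ρ²=59; F_rep = 31·(-3,1)/10² = (-0.9300,0.3100)
o2: d²=160 > ρ²=59 → inactive
F = F_att + ΣF_rep = (0.0700,1.3100)
p' = p + 1/4·F = (0.0175,0.3275)

Fx=0.0700 Fy=1.3100 x'=0.0175 y'=0.3275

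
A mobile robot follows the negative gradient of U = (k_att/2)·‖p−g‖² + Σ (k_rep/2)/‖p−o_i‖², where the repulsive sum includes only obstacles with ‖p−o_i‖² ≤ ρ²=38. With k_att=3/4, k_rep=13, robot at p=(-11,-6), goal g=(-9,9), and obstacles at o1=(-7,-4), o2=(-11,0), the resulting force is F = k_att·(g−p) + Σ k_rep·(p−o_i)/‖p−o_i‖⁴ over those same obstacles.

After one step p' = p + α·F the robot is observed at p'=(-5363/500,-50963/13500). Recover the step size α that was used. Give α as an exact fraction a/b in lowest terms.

α = 1/5

F_att = 3/4·(g−p) = 3/4·(2,15) = (1.5000,11.2500)
o1: d²=20 ≤ ρ²=38; F_rep = 13·(-4,-2)/20² = (-0.1300,-0.0650)
o2: d²=36 ≤ ρ²=38; F_rep = 13·(0,-6)/36² = (0.0000,-0.0602)
F = F_att + ΣF_rep = (1.3700,11.1248)
Δp = p'−p = (0.2740,2.2250); α = Δx/Fx = (137/500) / (137/100) = 1/5
check: Δy/Fy = (30037/13500) / (30037/2700) = 1/5 ✓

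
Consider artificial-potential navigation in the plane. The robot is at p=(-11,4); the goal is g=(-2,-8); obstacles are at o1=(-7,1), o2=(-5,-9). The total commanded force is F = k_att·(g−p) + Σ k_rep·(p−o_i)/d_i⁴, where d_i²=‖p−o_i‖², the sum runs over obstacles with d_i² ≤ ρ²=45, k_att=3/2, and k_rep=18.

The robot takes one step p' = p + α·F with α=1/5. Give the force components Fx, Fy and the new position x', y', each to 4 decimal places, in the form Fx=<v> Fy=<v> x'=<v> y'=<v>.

Fx=13.3848 Fy=-17.9136 x'=-8.3230 y'=0.4173

F_att = 3/2·(g−p) = 3/2·(9,-12) = (13.5000,-18.0000)
o1: d²=25 ≤ ρ²=45; F_rep = 18·(-4,3)/25² = (-0.1152,0.0864)
o2: d²=205 > ρ²=45 → inactive
F = F_att + ΣF_rep = (13.3848,-17.9136)
p' = p + 1/5·F = (-8.3230,0.4173)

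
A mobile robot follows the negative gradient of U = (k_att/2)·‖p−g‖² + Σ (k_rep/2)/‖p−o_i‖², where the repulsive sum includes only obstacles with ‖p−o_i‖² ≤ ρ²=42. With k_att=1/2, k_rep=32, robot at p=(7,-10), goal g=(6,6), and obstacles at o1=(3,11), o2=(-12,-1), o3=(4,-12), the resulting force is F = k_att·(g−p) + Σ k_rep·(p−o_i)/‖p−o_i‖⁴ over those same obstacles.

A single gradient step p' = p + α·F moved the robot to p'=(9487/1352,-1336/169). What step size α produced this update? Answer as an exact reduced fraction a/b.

α = 1/4

F_att = 1/2·(g−p) = 1/2·(-1,16) = (-0.5000,8.0000)
o1: d²=457 > ρ²=42 → inactive
o2: d²=442 > ρ²=42 → inactive
o3: d²=13 ≤ ρ²=42; F_rep = 32·(3,2)/13² = (0.5680,0.3787)
F = F_att + ΣF_rep = (0.0680,8.3787)
Δp = p'−p = (0.0170,2.0947); α = Δx/Fx = (23/1352) / (23/338) = 1/4
check: Δy/Fy = (354/169) / (1416/169) = 1/4 ✓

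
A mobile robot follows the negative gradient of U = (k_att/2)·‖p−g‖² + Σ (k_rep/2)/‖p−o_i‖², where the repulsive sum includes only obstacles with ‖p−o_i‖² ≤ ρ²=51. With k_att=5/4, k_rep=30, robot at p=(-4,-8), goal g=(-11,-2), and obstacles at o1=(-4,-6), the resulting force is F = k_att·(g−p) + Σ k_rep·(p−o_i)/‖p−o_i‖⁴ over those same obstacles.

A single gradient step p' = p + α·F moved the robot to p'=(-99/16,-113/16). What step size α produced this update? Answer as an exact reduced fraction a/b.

F_att = 5/4·(g−p) = 5/4·(-7,6) = (-8.7500,7.5000)
o1: d²=4 ≤ ρ²=51; F_rep = 30·(0,-2)/4² = (0.0000,-3.7500)
F = F_att + ΣF_rep = (-8.7500,3.7500)
Δp = p'−p = (-2.1875,0.9375); α = Δx/Fx = (-35/16) / (-35/4) = 1/4
check: Δy/Fy = (15/16) / (15/4) = 1/4 ✓

α = 1/4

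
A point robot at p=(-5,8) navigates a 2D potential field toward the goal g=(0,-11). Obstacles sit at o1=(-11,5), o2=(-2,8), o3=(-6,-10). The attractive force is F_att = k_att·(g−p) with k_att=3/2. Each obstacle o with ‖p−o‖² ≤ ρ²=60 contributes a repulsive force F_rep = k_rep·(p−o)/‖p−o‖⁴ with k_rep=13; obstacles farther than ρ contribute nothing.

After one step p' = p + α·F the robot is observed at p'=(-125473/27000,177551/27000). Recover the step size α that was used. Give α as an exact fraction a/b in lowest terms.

α = 1/20

F_att = 3/2·(g−p) = 3/2·(5,-19) = (7.5000,-28.5000)
o1: d²=45 ≤ ρ²=60; F_rep = 13·(6,3)/45² = (0.0385,0.0193)
o2: d²=9 ≤ ρ²=60; F_rep = 13·(-3,0)/9² = (-0.4815,0.0000)
o3: d²=325 > ρ²=60 → inactive
F = F_att + ΣF_rep = (7.0570,-28.4807)
Δp = p'−p = (0.3529,-1.4240); α = Δx/Fx = (9527/27000) / (9527/1350) = 1/20
check: Δy/Fy = (-38449/27000) / (-38449/1350) = 1/20 ✓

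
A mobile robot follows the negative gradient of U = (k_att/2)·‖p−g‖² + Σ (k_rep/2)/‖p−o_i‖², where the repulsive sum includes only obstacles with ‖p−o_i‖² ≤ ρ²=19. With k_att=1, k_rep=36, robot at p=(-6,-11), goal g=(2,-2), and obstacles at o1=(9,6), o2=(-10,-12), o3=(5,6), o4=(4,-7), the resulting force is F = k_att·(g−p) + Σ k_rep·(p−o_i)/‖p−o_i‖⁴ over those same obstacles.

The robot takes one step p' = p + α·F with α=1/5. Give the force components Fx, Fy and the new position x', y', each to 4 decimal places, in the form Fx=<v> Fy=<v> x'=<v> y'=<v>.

F_att = 1·(g−p) = 1·(8,9) = (8.0000,9.0000)
o1: d²=514 > ρ²=19 → inactive
o2: d²=17 ≤ ρ²=19; F_rep = 36·(4,1)/17² = (0.4983,0.1246)
o3: d²=410 > ρ²=19 → inactive
o4: d²=116 > ρ²=19 → inactive
F = F_att + ΣF_rep = (8.4983,9.1246)
p' = p + 1/5·F = (-4.3003,-9.1751)

Fx=8.4983 Fy=9.1246 x'=-4.3003 y'=-9.1751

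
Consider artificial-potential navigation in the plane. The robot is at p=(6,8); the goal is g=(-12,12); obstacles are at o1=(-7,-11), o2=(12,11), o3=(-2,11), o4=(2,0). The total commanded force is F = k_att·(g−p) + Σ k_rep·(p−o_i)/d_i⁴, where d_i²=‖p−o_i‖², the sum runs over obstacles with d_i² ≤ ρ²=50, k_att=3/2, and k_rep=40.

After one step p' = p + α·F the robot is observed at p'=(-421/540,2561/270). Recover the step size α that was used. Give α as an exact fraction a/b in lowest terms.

F_att = 3/2·(g−p) = 3/2·(-18,4) = (-27.0000,6.0000)
o1: d²=530 > ρ²=50 → inactive
o2: d²=45 ≤ ρ²=50; F_rep = 40·(-6,-3)/45² = (-0.1185,-0.0593)
o3: d²=73 > ρ²=50 → inactive
o4: d²=80 > ρ²=50 → inactive
F = F_att + ΣF_rep = (-27.1185,5.9407)
Δp = p'−p = (-6.7796,1.4852); α = Δx/Fx = (-3661/540) / (-3661/135) = 1/4
check: Δy/Fy = (401/270) / (802/135) = 1/4 ✓

α = 1/4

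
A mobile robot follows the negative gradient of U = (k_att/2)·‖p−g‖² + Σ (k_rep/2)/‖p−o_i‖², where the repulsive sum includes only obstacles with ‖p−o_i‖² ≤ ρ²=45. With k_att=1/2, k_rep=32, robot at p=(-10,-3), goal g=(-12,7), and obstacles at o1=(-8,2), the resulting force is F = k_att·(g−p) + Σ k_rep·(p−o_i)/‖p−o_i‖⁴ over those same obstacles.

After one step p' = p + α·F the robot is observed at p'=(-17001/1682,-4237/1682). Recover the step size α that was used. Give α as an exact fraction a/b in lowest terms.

F_att = 1/2·(g−p) = 1/2·(-2,10) = (-1.0000,5.0000)
o1: d²=29 ≤ ρ²=45; F_rep = 32·(-2,-5)/29² = (-0.0761,-0.1902)
F = F_att + ΣF_rep = (-1.0761,4.8098)
Δp = p'−p = (-0.1076,0.4810); α = Δx/Fx = (-181/1682) / (-905/841) = 1/10
check: Δy/Fy = (809/1682) / (4045/841) = 1/10 ✓

α = 1/10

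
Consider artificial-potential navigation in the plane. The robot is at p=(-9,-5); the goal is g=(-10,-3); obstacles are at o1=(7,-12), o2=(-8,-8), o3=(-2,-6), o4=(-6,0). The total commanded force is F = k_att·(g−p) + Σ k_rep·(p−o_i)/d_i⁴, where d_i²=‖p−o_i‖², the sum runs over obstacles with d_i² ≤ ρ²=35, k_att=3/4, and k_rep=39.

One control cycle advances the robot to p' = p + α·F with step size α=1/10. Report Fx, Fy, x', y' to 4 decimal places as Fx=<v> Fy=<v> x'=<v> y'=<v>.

F_att = 3/4·(g−p) = 3/4·(-1,2) = (-0.7500,1.5000)
o1: d²=305 > ρ²=35 → inactive
o2: d²=10 ≤ ρ²=35; F_rep = 39·(-1,3)/10² = (-0.3900,1.1700)
o3: d²=50 > ρ²=35 → inactive
o4: d²=34 ≤ ρ²=35; F_rep = 39·(-3,-5)/34² = (-0.1012,-0.1687)
F = F_att + ΣF_rep = (-1.2412,2.5013)
p' = p + 1/10·F = (-9.1241,-4.7499)

Fx=-1.2412 Fy=2.5013 x'=-9.1241 y'=-4.7499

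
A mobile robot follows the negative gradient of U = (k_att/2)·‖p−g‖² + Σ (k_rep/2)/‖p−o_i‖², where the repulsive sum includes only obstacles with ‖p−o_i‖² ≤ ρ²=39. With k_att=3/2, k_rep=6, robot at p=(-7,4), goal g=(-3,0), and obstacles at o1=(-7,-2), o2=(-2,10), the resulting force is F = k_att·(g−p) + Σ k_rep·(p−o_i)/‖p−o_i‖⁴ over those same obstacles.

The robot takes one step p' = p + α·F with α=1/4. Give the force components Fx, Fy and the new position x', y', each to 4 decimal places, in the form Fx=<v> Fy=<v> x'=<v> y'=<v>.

Fx=6.0000 Fy=-5.9722 x'=-5.5000 y'=2.5069

F_att = 3/2·(g−p) = 3/2·(4,-4) = (6.0000,-6.0000)
o1: d²=36 ≤ ρ²=39; F_rep = 6·(0,6)/36² = (0.0000,0.0278)
o2: d²=61 > ρ²=39 → inactive
F = F_att + ΣF_rep = (6.0000,-5.9722)
p' = p + 1/4·F = (-5.5000,2.5069)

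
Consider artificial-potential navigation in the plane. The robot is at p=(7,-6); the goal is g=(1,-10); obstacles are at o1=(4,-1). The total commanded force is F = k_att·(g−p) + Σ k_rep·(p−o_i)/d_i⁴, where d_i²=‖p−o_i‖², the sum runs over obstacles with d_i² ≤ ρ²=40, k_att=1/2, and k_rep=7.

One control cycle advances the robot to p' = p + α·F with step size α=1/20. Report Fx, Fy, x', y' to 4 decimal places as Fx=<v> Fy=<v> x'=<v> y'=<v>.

Fx=-2.9818 Fy=-2.0303 x'=6.8509 y'=-6.1015

F_att = 1/2·(g−p) = 1/2·(-6,-4) = (-3.0000,-2.0000)
o1: d²=34 ≤ ρ²=40; F_rep = 7·(3,-5)/34² = (0.0182,-0.0303)
F = F_att + ΣF_rep = (-2.9818,-2.0303)
p' = p + 1/20·F = (6.8509,-6.1015)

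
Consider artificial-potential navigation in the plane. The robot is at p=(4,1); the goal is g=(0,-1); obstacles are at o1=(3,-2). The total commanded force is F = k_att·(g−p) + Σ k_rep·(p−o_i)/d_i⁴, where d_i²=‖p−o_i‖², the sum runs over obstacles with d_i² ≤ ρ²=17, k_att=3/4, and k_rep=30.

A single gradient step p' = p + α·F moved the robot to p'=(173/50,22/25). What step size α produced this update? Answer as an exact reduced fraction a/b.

F_att = 3/4·(g−p) = 3/4·(-4,-2) = (-3.0000,-1.5000)
o1: d²=10 ≤ ρ²=17; F_rep = 30·(1,3)/10² = (0.3000,0.9000)
F = F_att + ΣF_rep = (-2.7000,-0.6000)
Δp = p'−p = (-0.5400,-0.1200); α = Δx/Fx = (-27/50) / (-27/10) = 1/5
check: Δy/Fy = (-3/25) / (-3/5) = 1/5 ✓

α = 1/5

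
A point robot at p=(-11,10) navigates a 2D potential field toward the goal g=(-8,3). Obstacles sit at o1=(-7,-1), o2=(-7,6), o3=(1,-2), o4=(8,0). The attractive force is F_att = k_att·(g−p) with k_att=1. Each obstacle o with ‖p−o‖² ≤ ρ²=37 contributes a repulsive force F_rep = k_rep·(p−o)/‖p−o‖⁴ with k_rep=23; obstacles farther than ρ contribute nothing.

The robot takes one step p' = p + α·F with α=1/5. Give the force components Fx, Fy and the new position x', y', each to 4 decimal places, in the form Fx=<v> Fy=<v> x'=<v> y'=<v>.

Fx=2.9102 Fy=-6.9102 x'=-10.4180 y'=8.6180

F_att = 1·(g−p) = 1·(3,-7) = (3.0000,-7.0000)
o1: d²=137 > ρ²=37 → inactive
o2: d²=32 ≤ ρ²=37; F_rep = 23·(-4,4)/32² = (-0.0898,0.0898)
o3: d²=288 > ρ²=37 → inactive
o4: d²=461 > ρ²=37 → inactive
F = F_att + ΣF_rep = (2.9102,-6.9102)
p' = p + 1/5·F = (-10.4180,8.6180)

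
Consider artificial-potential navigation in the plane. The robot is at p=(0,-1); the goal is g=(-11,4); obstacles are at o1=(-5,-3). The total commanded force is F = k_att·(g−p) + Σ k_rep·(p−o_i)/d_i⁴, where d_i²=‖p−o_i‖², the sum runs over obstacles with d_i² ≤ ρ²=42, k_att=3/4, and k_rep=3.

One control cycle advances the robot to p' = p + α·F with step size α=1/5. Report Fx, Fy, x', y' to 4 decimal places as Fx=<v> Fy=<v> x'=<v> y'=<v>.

F_att = 3/4·(g−p) = 3/4·(-11,5) = (-8.2500,3.7500)
o1: d²=29 ≤ ρ²=42; F_rep = 3·(5,2)/29² = (0.0178,0.0071)
F = F_att + ΣF_rep = (-8.2322,3.7571)
p' = p + 1/5·F = (-1.6464,-0.2486)

Fx=-8.2322 Fy=3.7571 x'=-1.6464 y'=-0.2486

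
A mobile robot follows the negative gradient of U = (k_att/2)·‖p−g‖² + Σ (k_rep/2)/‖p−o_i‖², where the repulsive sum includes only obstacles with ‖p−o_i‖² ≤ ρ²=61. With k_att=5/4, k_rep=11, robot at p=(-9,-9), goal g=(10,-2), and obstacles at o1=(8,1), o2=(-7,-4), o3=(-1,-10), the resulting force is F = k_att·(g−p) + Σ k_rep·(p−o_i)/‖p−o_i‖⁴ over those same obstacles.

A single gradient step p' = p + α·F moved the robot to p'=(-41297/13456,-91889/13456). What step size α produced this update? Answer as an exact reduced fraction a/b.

F_att = 5/4·(g−p) = 5/4·(19,7) = (23.7500,8.7500)
o1: d²=389 > ρ²=61 → inactive
o2: d²=29 ≤ ρ²=61; F_rep = 11·(-2,-5)/29² = (-0.0262,-0.0654)
o3: d²=65 > ρ²=61 → inactive
F = F_att + ΣF_rep = (23.7238,8.6846)
Δp = p'−p = (5.9310,2.1712); α = Δx/Fx = (79807/13456) / (79807/3364) = 1/4
check: Δy/Fy = (29215/13456) / (29215/3364) = 1/4 ✓

α = 1/4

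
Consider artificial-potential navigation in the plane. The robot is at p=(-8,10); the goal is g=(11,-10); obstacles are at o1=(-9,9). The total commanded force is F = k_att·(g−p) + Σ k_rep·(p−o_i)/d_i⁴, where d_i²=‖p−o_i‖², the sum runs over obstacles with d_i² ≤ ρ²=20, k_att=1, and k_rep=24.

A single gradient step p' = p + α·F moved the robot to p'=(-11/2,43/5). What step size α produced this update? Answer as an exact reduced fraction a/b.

α = 1/10

F_att = 1·(g−p) = 1·(19,-20) = (19.0000,-20.0000)
o1: d²=2 ≤ ρ²=20; F_rep = 24·(1,1)/2² = (6.0000,6.0000)
F = F_att + ΣF_rep = (25.0000,-14.0000)
Δp = p'−p = (2.5000,-1.4000); α = Δx/Fx = (5/2) / (25) = 1/10
check: Δy/Fy = (-7/5) / (-14) = 1/10 ✓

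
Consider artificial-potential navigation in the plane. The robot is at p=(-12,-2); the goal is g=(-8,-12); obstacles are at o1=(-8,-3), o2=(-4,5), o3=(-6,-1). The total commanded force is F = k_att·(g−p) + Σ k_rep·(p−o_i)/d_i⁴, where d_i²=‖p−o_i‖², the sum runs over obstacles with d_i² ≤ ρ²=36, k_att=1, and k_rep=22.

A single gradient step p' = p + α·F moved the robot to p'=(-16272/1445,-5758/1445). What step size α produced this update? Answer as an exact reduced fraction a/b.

α = 1/5

F_att = 1·(g−p) = 1·(4,-10) = (4.0000,-10.0000)
o1: d²=17 ≤ ρ²=36; F_rep = 22·(-4,1)/17² = (-0.3045,0.0761)
o2: d²=113 > ρ²=36 → inactive
o3: d²=37 > ρ²=36 → inactive
F = F_att + ΣF_rep = (3.6955,-9.9239)
Δp = p'−p = (0.7391,-1.9848); α = Δx/Fx = (1068/1445) / (1068/289) = 1/5
check: Δy/Fy = (-2868/1445) / (-2868/289) = 1/5 ✓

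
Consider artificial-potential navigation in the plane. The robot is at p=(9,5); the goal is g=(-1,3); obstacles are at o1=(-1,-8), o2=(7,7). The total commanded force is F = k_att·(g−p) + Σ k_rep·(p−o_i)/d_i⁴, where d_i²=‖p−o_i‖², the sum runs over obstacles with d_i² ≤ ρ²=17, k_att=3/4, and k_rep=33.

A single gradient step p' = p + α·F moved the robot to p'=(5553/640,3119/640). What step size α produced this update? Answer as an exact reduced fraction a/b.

α = 1/20

F_att = 3/4·(g−p) = 3/4·(-10,-2) = (-7.5000,-1.5000)
o1: d²=269 > ρ²=17 → inactive
o2: d²=8 ≤ ρ²=17; F_rep = 33·(2,-2)/8² = (1.0312,-1.0312)
F = F_att + ΣF_rep = (-6.4688,-2.5312)
Δp = p'−p = (-0.3234,-0.1266); α = Δx/Fx = (-207/640) / (-207/32) = 1/20
check: Δy/Fy = (-81/640) / (-81/32) = 1/20 ✓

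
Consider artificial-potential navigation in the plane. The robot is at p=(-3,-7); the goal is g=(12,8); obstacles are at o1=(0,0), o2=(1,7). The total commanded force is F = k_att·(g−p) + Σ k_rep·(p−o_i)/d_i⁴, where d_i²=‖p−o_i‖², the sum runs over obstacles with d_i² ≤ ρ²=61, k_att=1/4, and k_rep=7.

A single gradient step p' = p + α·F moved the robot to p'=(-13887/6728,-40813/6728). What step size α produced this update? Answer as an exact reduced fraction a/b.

α = 1/4

F_att = 1/4·(g−p) = 1/4·(15,15) = (3.7500,3.7500)
o1: d²=58 ≤ ρ²=61; F_rep = 7·(-3,-7)/58² = (-0.0062,-0.0146)
o2: d²=212 > ρ²=61 → inactive
F = F_att + ΣF_rep = (3.7438,3.7354)
Δp = p'−p = (0.9359,0.9339); α = Δx/Fx = (6297/6728) / (6297/1682) = 1/4
check: Δy/Fy = (6283/6728) / (6283/1682) = 1/4 ✓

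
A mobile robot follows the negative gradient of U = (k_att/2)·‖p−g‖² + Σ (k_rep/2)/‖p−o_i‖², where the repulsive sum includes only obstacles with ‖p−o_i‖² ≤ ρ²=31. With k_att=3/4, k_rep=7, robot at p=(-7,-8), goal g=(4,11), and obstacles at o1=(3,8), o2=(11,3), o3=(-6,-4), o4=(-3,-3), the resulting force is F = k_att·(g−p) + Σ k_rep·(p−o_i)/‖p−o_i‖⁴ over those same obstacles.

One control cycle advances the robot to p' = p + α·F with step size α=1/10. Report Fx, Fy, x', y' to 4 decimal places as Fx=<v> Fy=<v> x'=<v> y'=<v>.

Fx=8.2258 Fy=14.1531 x'=-6.1774 y'=-6.5847

F_att = 3/4·(g−p) = 3/4·(11,19) = (8.2500,14.2500)
o1: d²=356 > ρ²=31 → inactive
o2: d²=445 > ρ²=31 → inactive
o3: d²=17 ≤ ρ²=31; F_rep = 7·(-1,-4)/17² = (-0.0242,-0.0969)
o4: d²=41 > ρ²=31 → inactive
F = F_att + ΣF_rep = (8.2258,14.1531)
p' = p + 1/10·F = (-6.1774,-6.5847)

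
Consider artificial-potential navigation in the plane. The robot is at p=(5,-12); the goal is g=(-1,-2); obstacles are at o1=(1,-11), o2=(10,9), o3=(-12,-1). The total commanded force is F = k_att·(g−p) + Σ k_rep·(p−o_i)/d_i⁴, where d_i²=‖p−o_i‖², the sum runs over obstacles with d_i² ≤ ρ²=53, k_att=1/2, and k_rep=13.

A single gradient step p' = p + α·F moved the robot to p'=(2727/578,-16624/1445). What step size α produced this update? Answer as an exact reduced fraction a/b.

F_att = 1/2·(g−p) = 1/2·(-6,10) = (-3.0000,5.0000)
o1: d²=17 ≤ ρ²=53; F_rep = 13·(4,-1)/17² = (0.1799,-0.0450)
o2: d²=466 > ρ²=53 → inactive
o3: d²=410 > ρ²=53 → inactive
F = F_att + ΣF_rep = (-2.8201,4.9550)
Δp = p'−p = (-0.2820,0.4955); α = Δx/Fx = (-163/578) / (-815/289) = 1/10
check: Δy/Fy = (716/1445) / (1432/289) = 1/10 ✓

α = 1/10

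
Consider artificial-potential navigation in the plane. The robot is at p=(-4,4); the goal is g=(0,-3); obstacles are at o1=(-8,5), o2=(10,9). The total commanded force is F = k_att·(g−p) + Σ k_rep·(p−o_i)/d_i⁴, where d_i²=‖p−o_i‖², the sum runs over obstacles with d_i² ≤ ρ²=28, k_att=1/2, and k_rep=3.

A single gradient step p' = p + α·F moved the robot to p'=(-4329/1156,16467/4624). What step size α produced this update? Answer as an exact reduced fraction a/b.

F_att = 1/2·(g−p) = 1/2·(4,-7) = (2.0000,-3.5000)
o1: d²=17 ≤ ρ²=28; F_rep = 3·(4,-1)/17² = (0.0415,-0.0104)
o2: d²=221 > ρ²=28 → inactive
F = F_att + ΣF_rep = (2.0415,-3.5104)
Δp = p'−p = (0.2552,-0.4388); α = Δx/Fx = (295/1156) / (590/289) = 1/8
check: Δy/Fy = (-2029/4624) / (-2029/578) = 1/8 ✓

α = 1/8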